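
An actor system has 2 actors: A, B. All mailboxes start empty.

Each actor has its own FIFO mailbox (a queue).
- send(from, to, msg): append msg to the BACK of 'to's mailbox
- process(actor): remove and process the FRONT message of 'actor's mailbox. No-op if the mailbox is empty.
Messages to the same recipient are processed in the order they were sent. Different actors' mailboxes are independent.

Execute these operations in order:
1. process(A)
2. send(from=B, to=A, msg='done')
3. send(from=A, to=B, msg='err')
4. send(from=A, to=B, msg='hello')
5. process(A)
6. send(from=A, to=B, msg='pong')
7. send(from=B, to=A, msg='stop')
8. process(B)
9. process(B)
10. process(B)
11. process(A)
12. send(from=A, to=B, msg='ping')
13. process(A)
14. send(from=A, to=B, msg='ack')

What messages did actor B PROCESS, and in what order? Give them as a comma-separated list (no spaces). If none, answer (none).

After 1 (process(A)): A:[] B:[]
After 2 (send(from=B, to=A, msg='done')): A:[done] B:[]
After 3 (send(from=A, to=B, msg='err')): A:[done] B:[err]
After 4 (send(from=A, to=B, msg='hello')): A:[done] B:[err,hello]
After 5 (process(A)): A:[] B:[err,hello]
After 6 (send(from=A, to=B, msg='pong')): A:[] B:[err,hello,pong]
After 7 (send(from=B, to=A, msg='stop')): A:[stop] B:[err,hello,pong]
After 8 (process(B)): A:[stop] B:[hello,pong]
After 9 (process(B)): A:[stop] B:[pong]
After 10 (process(B)): A:[stop] B:[]
After 11 (process(A)): A:[] B:[]
After 12 (send(from=A, to=B, msg='ping')): A:[] B:[ping]
After 13 (process(A)): A:[] B:[ping]
After 14 (send(from=A, to=B, msg='ack')): A:[] B:[ping,ack]

Answer: err,hello,pong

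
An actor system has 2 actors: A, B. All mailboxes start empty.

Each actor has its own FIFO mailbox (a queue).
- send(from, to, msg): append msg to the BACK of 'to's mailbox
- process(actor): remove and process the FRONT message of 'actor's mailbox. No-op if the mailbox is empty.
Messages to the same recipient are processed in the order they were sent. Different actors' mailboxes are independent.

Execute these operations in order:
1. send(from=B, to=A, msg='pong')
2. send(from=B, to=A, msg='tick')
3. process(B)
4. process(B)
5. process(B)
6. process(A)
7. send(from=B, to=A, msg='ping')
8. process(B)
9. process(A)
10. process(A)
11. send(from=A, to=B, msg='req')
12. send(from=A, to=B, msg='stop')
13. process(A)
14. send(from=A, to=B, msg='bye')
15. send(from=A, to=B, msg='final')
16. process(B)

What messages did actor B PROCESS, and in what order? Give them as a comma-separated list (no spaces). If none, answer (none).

After 1 (send(from=B, to=A, msg='pong')): A:[pong] B:[]
After 2 (send(from=B, to=A, msg='tick')): A:[pong,tick] B:[]
After 3 (process(B)): A:[pong,tick] B:[]
After 4 (process(B)): A:[pong,tick] B:[]
After 5 (process(B)): A:[pong,tick] B:[]
After 6 (process(A)): A:[tick] B:[]
After 7 (send(from=B, to=A, msg='ping')): A:[tick,ping] B:[]
After 8 (process(B)): A:[tick,ping] B:[]
After 9 (process(A)): A:[ping] B:[]
After 10 (process(A)): A:[] B:[]
After 11 (send(from=A, to=B, msg='req')): A:[] B:[req]
After 12 (send(from=A, to=B, msg='stop')): A:[] B:[req,stop]
After 13 (process(A)): A:[] B:[req,stop]
After 14 (send(from=A, to=B, msg='bye')): A:[] B:[req,stop,bye]
After 15 (send(from=A, to=B, msg='final')): A:[] B:[req,stop,bye,final]
After 16 (process(B)): A:[] B:[stop,bye,final]

Answer: req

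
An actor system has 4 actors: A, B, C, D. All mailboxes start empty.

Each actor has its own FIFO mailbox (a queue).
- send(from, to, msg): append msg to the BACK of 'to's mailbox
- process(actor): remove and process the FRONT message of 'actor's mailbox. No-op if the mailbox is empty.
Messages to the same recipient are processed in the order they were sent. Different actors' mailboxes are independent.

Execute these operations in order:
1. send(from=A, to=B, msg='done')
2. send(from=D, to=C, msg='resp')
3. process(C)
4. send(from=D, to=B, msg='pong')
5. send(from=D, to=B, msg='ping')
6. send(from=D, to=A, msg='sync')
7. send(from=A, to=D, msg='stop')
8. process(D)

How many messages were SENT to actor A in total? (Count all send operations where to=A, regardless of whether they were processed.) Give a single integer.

After 1 (send(from=A, to=B, msg='done')): A:[] B:[done] C:[] D:[]
After 2 (send(from=D, to=C, msg='resp')): A:[] B:[done] C:[resp] D:[]
After 3 (process(C)): A:[] B:[done] C:[] D:[]
After 4 (send(from=D, to=B, msg='pong')): A:[] B:[done,pong] C:[] D:[]
After 5 (send(from=D, to=B, msg='ping')): A:[] B:[done,pong,ping] C:[] D:[]
After 6 (send(from=D, to=A, msg='sync')): A:[sync] B:[done,pong,ping] C:[] D:[]
After 7 (send(from=A, to=D, msg='stop')): A:[sync] B:[done,pong,ping] C:[] D:[stop]
After 8 (process(D)): A:[sync] B:[done,pong,ping] C:[] D:[]

Answer: 1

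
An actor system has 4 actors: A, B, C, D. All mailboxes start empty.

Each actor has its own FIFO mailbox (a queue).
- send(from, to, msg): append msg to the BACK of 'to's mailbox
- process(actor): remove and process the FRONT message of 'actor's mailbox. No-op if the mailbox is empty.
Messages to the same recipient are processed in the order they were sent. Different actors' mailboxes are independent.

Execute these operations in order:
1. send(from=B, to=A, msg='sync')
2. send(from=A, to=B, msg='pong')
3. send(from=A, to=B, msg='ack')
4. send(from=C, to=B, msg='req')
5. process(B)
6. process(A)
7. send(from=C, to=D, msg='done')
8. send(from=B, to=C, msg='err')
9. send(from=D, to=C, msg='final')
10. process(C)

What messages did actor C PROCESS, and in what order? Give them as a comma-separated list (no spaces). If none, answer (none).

Answer: err

Derivation:
After 1 (send(from=B, to=A, msg='sync')): A:[sync] B:[] C:[] D:[]
After 2 (send(from=A, to=B, msg='pong')): A:[sync] B:[pong] C:[] D:[]
After 3 (send(from=A, to=B, msg='ack')): A:[sync] B:[pong,ack] C:[] D:[]
After 4 (send(from=C, to=B, msg='req')): A:[sync] B:[pong,ack,req] C:[] D:[]
After 5 (process(B)): A:[sync] B:[ack,req] C:[] D:[]
After 6 (process(A)): A:[] B:[ack,req] C:[] D:[]
After 7 (send(from=C, to=D, msg='done')): A:[] B:[ack,req] C:[] D:[done]
After 8 (send(from=B, to=C, msg='err')): A:[] B:[ack,req] C:[err] D:[done]
After 9 (send(from=D, to=C, msg='final')): A:[] B:[ack,req] C:[err,final] D:[done]
After 10 (process(C)): A:[] B:[ack,req] C:[final] D:[done]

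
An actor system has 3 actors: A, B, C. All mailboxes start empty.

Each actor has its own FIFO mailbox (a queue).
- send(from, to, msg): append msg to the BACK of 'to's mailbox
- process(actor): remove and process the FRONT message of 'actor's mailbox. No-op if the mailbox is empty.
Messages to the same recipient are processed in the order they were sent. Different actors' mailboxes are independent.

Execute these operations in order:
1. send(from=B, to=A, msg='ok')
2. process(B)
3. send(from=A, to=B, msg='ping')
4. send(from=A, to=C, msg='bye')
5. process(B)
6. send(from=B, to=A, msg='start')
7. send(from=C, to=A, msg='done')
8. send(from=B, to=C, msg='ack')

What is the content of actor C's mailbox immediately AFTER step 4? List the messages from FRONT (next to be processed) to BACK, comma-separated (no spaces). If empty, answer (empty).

After 1 (send(from=B, to=A, msg='ok')): A:[ok] B:[] C:[]
After 2 (process(B)): A:[ok] B:[] C:[]
After 3 (send(from=A, to=B, msg='ping')): A:[ok] B:[ping] C:[]
After 4 (send(from=A, to=C, msg='bye')): A:[ok] B:[ping] C:[bye]

bye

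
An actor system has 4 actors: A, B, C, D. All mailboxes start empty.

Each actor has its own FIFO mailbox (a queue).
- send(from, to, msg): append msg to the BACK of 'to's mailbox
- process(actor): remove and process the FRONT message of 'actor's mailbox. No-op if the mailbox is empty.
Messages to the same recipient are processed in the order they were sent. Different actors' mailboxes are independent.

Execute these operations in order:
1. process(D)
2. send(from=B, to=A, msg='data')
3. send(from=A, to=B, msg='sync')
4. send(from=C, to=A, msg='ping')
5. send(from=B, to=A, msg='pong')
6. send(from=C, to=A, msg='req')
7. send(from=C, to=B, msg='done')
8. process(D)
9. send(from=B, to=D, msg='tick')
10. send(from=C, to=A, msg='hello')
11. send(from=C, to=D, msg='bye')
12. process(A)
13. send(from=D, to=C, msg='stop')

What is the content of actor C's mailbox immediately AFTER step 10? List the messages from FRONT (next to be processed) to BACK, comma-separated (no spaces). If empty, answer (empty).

After 1 (process(D)): A:[] B:[] C:[] D:[]
After 2 (send(from=B, to=A, msg='data')): A:[data] B:[] C:[] D:[]
After 3 (send(from=A, to=B, msg='sync')): A:[data] B:[sync] C:[] D:[]
After 4 (send(from=C, to=A, msg='ping')): A:[data,ping] B:[sync] C:[] D:[]
After 5 (send(from=B, to=A, msg='pong')): A:[data,ping,pong] B:[sync] C:[] D:[]
After 6 (send(from=C, to=A, msg='req')): A:[data,ping,pong,req] B:[sync] C:[] D:[]
After 7 (send(from=C, to=B, msg='done')): A:[data,ping,pong,req] B:[sync,done] C:[] D:[]
After 8 (process(D)): A:[data,ping,pong,req] B:[sync,done] C:[] D:[]
After 9 (send(from=B, to=D, msg='tick')): A:[data,ping,pong,req] B:[sync,done] C:[] D:[tick]
After 10 (send(from=C, to=A, msg='hello')): A:[data,ping,pong,req,hello] B:[sync,done] C:[] D:[tick]

(empty)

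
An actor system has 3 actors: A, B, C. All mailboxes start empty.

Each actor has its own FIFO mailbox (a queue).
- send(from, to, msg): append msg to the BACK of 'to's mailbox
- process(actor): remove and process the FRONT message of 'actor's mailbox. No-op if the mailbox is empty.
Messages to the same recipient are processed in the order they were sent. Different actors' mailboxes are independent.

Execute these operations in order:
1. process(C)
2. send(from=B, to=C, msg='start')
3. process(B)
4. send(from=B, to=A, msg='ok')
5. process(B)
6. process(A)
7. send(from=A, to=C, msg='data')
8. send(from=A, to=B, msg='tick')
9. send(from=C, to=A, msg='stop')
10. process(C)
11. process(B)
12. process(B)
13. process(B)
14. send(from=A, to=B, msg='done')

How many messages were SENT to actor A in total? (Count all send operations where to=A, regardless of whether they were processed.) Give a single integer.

After 1 (process(C)): A:[] B:[] C:[]
After 2 (send(from=B, to=C, msg='start')): A:[] B:[] C:[start]
After 3 (process(B)): A:[] B:[] C:[start]
After 4 (send(from=B, to=A, msg='ok')): A:[ok] B:[] C:[start]
After 5 (process(B)): A:[ok] B:[] C:[start]
After 6 (process(A)): A:[] B:[] C:[start]
After 7 (send(from=A, to=C, msg='data')): A:[] B:[] C:[start,data]
After 8 (send(from=A, to=B, msg='tick')): A:[] B:[tick] C:[start,data]
After 9 (send(from=C, to=A, msg='stop')): A:[stop] B:[tick] C:[start,data]
After 10 (process(C)): A:[stop] B:[tick] C:[data]
After 11 (process(B)): A:[stop] B:[] C:[data]
After 12 (process(B)): A:[stop] B:[] C:[data]
After 13 (process(B)): A:[stop] B:[] C:[data]
After 14 (send(from=A, to=B, msg='done')): A:[stop] B:[done] C:[data]

Answer: 2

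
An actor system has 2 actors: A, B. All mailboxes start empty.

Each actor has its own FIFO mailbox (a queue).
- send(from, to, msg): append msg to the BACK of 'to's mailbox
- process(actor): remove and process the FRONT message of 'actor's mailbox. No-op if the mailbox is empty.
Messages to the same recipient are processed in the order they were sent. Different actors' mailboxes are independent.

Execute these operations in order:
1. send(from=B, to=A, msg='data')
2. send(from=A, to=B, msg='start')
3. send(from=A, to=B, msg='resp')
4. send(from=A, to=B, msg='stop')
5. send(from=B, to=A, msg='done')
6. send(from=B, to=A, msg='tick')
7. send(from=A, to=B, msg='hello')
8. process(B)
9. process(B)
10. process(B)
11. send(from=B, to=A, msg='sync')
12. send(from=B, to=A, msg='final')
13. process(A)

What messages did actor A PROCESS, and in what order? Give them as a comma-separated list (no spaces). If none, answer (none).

After 1 (send(from=B, to=A, msg='data')): A:[data] B:[]
After 2 (send(from=A, to=B, msg='start')): A:[data] B:[start]
After 3 (send(from=A, to=B, msg='resp')): A:[data] B:[start,resp]
After 4 (send(from=A, to=B, msg='stop')): A:[data] B:[start,resp,stop]
After 5 (send(from=B, to=A, msg='done')): A:[data,done] B:[start,resp,stop]
After 6 (send(from=B, to=A, msg='tick')): A:[data,done,tick] B:[start,resp,stop]
After 7 (send(from=A, to=B, msg='hello')): A:[data,done,tick] B:[start,resp,stop,hello]
After 8 (process(B)): A:[data,done,tick] B:[resp,stop,hello]
After 9 (process(B)): A:[data,done,tick] B:[stop,hello]
After 10 (process(B)): A:[data,done,tick] B:[hello]
After 11 (send(from=B, to=A, msg='sync')): A:[data,done,tick,sync] B:[hello]
After 12 (send(from=B, to=A, msg='final')): A:[data,done,tick,sync,final] B:[hello]
After 13 (process(A)): A:[done,tick,sync,final] B:[hello]

Answer: data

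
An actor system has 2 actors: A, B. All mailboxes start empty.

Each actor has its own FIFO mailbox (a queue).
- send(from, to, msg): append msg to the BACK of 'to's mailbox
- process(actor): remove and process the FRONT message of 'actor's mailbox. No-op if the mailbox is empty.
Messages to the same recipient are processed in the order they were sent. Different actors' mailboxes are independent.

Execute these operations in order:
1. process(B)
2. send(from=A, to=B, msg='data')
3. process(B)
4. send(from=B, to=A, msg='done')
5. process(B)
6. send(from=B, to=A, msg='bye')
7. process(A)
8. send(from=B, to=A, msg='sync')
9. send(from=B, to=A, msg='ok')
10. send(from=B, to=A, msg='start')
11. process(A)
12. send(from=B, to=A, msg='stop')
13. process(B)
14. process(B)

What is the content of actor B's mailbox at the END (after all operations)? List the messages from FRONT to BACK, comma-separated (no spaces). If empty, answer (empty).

Answer: (empty)

Derivation:
After 1 (process(B)): A:[] B:[]
After 2 (send(from=A, to=B, msg='data')): A:[] B:[data]
After 3 (process(B)): A:[] B:[]
After 4 (send(from=B, to=A, msg='done')): A:[done] B:[]
After 5 (process(B)): A:[done] B:[]
After 6 (send(from=B, to=A, msg='bye')): A:[done,bye] B:[]
After 7 (process(A)): A:[bye] B:[]
After 8 (send(from=B, to=A, msg='sync')): A:[bye,sync] B:[]
After 9 (send(from=B, to=A, msg='ok')): A:[bye,sync,ok] B:[]
After 10 (send(from=B, to=A, msg='start')): A:[bye,sync,ok,start] B:[]
After 11 (process(A)): A:[sync,ok,start] B:[]
After 12 (send(from=B, to=A, msg='stop')): A:[sync,ok,start,stop] B:[]
After 13 (process(B)): A:[sync,ok,start,stop] B:[]
After 14 (process(B)): A:[sync,ok,start,stop] B:[]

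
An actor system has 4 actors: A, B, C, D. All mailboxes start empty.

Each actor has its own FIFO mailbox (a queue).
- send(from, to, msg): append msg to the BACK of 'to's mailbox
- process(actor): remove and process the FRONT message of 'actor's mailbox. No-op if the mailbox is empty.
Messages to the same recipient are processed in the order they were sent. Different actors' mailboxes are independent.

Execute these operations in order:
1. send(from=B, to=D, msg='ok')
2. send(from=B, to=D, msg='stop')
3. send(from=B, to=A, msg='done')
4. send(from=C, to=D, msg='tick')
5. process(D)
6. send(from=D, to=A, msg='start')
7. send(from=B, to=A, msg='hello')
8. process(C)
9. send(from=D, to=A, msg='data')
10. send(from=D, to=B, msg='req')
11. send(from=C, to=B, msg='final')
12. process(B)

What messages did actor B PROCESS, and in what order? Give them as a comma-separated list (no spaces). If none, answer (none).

After 1 (send(from=B, to=D, msg='ok')): A:[] B:[] C:[] D:[ok]
After 2 (send(from=B, to=D, msg='stop')): A:[] B:[] C:[] D:[ok,stop]
After 3 (send(from=B, to=A, msg='done')): A:[done] B:[] C:[] D:[ok,stop]
After 4 (send(from=C, to=D, msg='tick')): A:[done] B:[] C:[] D:[ok,stop,tick]
After 5 (process(D)): A:[done] B:[] C:[] D:[stop,tick]
After 6 (send(from=D, to=A, msg='start')): A:[done,start] B:[] C:[] D:[stop,tick]
After 7 (send(from=B, to=A, msg='hello')): A:[done,start,hello] B:[] C:[] D:[stop,tick]
After 8 (process(C)): A:[done,start,hello] B:[] C:[] D:[stop,tick]
After 9 (send(from=D, to=A, msg='data')): A:[done,start,hello,data] B:[] C:[] D:[stop,tick]
After 10 (send(from=D, to=B, msg='req')): A:[done,start,hello,data] B:[req] C:[] D:[stop,tick]
After 11 (send(from=C, to=B, msg='final')): A:[done,start,hello,data] B:[req,final] C:[] D:[stop,tick]
After 12 (process(B)): A:[done,start,hello,data] B:[final] C:[] D:[stop,tick]

Answer: req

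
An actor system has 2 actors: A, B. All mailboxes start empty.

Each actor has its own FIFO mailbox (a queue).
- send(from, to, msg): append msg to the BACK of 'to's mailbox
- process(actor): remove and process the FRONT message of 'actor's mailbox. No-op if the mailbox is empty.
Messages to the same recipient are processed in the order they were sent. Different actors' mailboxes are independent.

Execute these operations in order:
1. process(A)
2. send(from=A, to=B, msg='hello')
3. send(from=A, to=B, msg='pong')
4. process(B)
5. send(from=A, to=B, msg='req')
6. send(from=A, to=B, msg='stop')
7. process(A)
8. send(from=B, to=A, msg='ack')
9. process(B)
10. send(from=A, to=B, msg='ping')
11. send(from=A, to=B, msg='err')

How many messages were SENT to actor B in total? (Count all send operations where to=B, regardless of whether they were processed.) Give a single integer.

After 1 (process(A)): A:[] B:[]
After 2 (send(from=A, to=B, msg='hello')): A:[] B:[hello]
After 3 (send(from=A, to=B, msg='pong')): A:[] B:[hello,pong]
After 4 (process(B)): A:[] B:[pong]
After 5 (send(from=A, to=B, msg='req')): A:[] B:[pong,req]
After 6 (send(from=A, to=B, msg='stop')): A:[] B:[pong,req,stop]
After 7 (process(A)): A:[] B:[pong,req,stop]
After 8 (send(from=B, to=A, msg='ack')): A:[ack] B:[pong,req,stop]
After 9 (process(B)): A:[ack] B:[req,stop]
After 10 (send(from=A, to=B, msg='ping')): A:[ack] B:[req,stop,ping]
After 11 (send(from=A, to=B, msg='err')): A:[ack] B:[req,stop,ping,err]

Answer: 6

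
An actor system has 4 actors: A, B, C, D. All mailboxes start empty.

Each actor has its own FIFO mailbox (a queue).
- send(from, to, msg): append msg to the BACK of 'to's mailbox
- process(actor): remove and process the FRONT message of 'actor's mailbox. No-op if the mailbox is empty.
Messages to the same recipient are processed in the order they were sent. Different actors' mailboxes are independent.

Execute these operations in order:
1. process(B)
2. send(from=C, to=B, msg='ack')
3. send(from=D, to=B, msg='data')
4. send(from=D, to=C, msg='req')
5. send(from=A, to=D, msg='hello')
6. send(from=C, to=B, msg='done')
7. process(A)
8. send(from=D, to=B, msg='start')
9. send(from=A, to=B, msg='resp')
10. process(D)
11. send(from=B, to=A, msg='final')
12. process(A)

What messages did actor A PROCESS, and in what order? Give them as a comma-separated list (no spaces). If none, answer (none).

Answer: final

Derivation:
After 1 (process(B)): A:[] B:[] C:[] D:[]
After 2 (send(from=C, to=B, msg='ack')): A:[] B:[ack] C:[] D:[]
After 3 (send(from=D, to=B, msg='data')): A:[] B:[ack,data] C:[] D:[]
After 4 (send(from=D, to=C, msg='req')): A:[] B:[ack,data] C:[req] D:[]
After 5 (send(from=A, to=D, msg='hello')): A:[] B:[ack,data] C:[req] D:[hello]
After 6 (send(from=C, to=B, msg='done')): A:[] B:[ack,data,done] C:[req] D:[hello]
After 7 (process(A)): A:[] B:[ack,data,done] C:[req] D:[hello]
After 8 (send(from=D, to=B, msg='start')): A:[] B:[ack,data,done,start] C:[req] D:[hello]
After 9 (send(from=A, to=B, msg='resp')): A:[] B:[ack,data,done,start,resp] C:[req] D:[hello]
After 10 (process(D)): A:[] B:[ack,data,done,start,resp] C:[req] D:[]
After 11 (send(from=B, to=A, msg='final')): A:[final] B:[ack,data,done,start,resp] C:[req] D:[]
After 12 (process(A)): A:[] B:[ack,data,done,start,resp] C:[req] D:[]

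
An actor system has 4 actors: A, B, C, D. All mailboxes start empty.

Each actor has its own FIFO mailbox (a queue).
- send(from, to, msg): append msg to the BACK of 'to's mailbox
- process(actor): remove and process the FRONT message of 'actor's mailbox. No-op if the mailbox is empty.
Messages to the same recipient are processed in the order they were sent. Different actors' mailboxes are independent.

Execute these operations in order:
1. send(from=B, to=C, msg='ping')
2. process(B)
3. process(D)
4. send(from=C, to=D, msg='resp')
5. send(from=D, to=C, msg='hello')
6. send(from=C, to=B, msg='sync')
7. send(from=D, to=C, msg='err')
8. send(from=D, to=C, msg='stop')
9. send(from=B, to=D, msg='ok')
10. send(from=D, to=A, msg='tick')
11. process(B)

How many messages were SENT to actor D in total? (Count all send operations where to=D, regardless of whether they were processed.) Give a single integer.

Answer: 2

Derivation:
After 1 (send(from=B, to=C, msg='ping')): A:[] B:[] C:[ping] D:[]
After 2 (process(B)): A:[] B:[] C:[ping] D:[]
After 3 (process(D)): A:[] B:[] C:[ping] D:[]
After 4 (send(from=C, to=D, msg='resp')): A:[] B:[] C:[ping] D:[resp]
After 5 (send(from=D, to=C, msg='hello')): A:[] B:[] C:[ping,hello] D:[resp]
After 6 (send(from=C, to=B, msg='sync')): A:[] B:[sync] C:[ping,hello] D:[resp]
After 7 (send(from=D, to=C, msg='err')): A:[] B:[sync] C:[ping,hello,err] D:[resp]
After 8 (send(from=D, to=C, msg='stop')): A:[] B:[sync] C:[ping,hello,err,stop] D:[resp]
After 9 (send(from=B, to=D, msg='ok')): A:[] B:[sync] C:[ping,hello,err,stop] D:[resp,ok]
After 10 (send(from=D, to=A, msg='tick')): A:[tick] B:[sync] C:[ping,hello,err,stop] D:[resp,ok]
After 11 (process(B)): A:[tick] B:[] C:[ping,hello,err,stop] D:[resp,ok]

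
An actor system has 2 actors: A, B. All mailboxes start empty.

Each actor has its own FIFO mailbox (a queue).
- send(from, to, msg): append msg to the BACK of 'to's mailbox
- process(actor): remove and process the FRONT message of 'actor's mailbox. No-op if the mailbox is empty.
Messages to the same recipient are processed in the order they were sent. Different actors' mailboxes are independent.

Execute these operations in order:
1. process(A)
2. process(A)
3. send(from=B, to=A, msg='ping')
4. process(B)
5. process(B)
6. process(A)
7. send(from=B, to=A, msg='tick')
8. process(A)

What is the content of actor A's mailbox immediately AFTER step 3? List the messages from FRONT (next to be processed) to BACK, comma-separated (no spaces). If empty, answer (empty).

After 1 (process(A)): A:[] B:[]
After 2 (process(A)): A:[] B:[]
After 3 (send(from=B, to=A, msg='ping')): A:[ping] B:[]

ping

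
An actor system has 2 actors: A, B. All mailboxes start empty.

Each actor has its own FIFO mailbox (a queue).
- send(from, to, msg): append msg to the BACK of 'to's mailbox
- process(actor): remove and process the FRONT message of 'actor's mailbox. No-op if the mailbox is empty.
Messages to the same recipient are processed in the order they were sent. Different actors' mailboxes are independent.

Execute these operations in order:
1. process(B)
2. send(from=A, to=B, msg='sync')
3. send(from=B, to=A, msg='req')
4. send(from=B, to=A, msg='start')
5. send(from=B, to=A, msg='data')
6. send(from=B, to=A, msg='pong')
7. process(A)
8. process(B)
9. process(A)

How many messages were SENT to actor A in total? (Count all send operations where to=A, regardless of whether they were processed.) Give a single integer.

After 1 (process(B)): A:[] B:[]
After 2 (send(from=A, to=B, msg='sync')): A:[] B:[sync]
After 3 (send(from=B, to=A, msg='req')): A:[req] B:[sync]
After 4 (send(from=B, to=A, msg='start')): A:[req,start] B:[sync]
After 5 (send(from=B, to=A, msg='data')): A:[req,start,data] B:[sync]
After 6 (send(from=B, to=A, msg='pong')): A:[req,start,data,pong] B:[sync]
After 7 (process(A)): A:[start,data,pong] B:[sync]
After 8 (process(B)): A:[start,data,pong] B:[]
After 9 (process(A)): A:[data,pong] B:[]

Answer: 4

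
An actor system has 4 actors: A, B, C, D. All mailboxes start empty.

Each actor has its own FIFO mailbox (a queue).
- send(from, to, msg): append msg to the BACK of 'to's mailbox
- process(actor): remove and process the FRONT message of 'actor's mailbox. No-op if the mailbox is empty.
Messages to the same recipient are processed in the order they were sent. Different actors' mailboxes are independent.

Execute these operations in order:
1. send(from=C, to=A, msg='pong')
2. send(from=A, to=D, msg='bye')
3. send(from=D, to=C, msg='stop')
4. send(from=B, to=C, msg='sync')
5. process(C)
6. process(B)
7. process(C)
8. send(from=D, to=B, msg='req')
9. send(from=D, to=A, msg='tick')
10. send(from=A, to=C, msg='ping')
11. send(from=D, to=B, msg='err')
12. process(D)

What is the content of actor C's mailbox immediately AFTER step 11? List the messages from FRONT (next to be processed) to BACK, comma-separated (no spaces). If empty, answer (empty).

After 1 (send(from=C, to=A, msg='pong')): A:[pong] B:[] C:[] D:[]
After 2 (send(from=A, to=D, msg='bye')): A:[pong] B:[] C:[] D:[bye]
After 3 (send(from=D, to=C, msg='stop')): A:[pong] B:[] C:[stop] D:[bye]
After 4 (send(from=B, to=C, msg='sync')): A:[pong] B:[] C:[stop,sync] D:[bye]
After 5 (process(C)): A:[pong] B:[] C:[sync] D:[bye]
After 6 (process(B)): A:[pong] B:[] C:[sync] D:[bye]
After 7 (process(C)): A:[pong] B:[] C:[] D:[bye]
After 8 (send(from=D, to=B, msg='req')): A:[pong] B:[req] C:[] D:[bye]
After 9 (send(from=D, to=A, msg='tick')): A:[pong,tick] B:[req] C:[] D:[bye]
After 10 (send(from=A, to=C, msg='ping')): A:[pong,tick] B:[req] C:[ping] D:[bye]
After 11 (send(from=D, to=B, msg='err')): A:[pong,tick] B:[req,err] C:[ping] D:[bye]

ping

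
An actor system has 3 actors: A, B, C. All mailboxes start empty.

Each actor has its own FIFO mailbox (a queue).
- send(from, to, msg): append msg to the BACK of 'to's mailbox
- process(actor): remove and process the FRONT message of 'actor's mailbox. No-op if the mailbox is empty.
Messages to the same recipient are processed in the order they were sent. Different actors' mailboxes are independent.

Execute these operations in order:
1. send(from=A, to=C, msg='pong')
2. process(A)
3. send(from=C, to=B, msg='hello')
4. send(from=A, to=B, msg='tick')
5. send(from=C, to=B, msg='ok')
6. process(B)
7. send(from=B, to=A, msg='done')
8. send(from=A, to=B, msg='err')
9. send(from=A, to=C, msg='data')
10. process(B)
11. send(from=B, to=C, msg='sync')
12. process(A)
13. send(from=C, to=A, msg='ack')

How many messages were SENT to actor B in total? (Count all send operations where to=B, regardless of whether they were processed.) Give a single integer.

Answer: 4

Derivation:
After 1 (send(from=A, to=C, msg='pong')): A:[] B:[] C:[pong]
After 2 (process(A)): A:[] B:[] C:[pong]
After 3 (send(from=C, to=B, msg='hello')): A:[] B:[hello] C:[pong]
After 4 (send(from=A, to=B, msg='tick')): A:[] B:[hello,tick] C:[pong]
After 5 (send(from=C, to=B, msg='ok')): A:[] B:[hello,tick,ok] C:[pong]
After 6 (process(B)): A:[] B:[tick,ok] C:[pong]
After 7 (send(from=B, to=A, msg='done')): A:[done] B:[tick,ok] C:[pong]
After 8 (send(from=A, to=B, msg='err')): A:[done] B:[tick,ok,err] C:[pong]
After 9 (send(from=A, to=C, msg='data')): A:[done] B:[tick,ok,err] C:[pong,data]
After 10 (process(B)): A:[done] B:[ok,err] C:[pong,data]
After 11 (send(from=B, to=C, msg='sync')): A:[done] B:[ok,err] C:[pong,data,sync]
After 12 (process(A)): A:[] B:[ok,err] C:[pong,data,sync]
After 13 (send(from=C, to=A, msg='ack')): A:[ack] B:[ok,err] C:[pong,data,sync]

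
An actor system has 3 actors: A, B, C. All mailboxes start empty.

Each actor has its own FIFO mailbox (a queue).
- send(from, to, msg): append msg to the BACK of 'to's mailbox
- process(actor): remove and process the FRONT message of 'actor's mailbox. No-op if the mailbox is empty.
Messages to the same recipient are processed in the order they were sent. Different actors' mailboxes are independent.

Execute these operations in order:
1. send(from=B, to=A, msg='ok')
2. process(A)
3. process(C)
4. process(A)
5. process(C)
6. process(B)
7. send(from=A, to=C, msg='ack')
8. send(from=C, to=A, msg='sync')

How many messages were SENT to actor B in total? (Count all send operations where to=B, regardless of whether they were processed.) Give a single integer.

After 1 (send(from=B, to=A, msg='ok')): A:[ok] B:[] C:[]
After 2 (process(A)): A:[] B:[] C:[]
After 3 (process(C)): A:[] B:[] C:[]
After 4 (process(A)): A:[] B:[] C:[]
After 5 (process(C)): A:[] B:[] C:[]
After 6 (process(B)): A:[] B:[] C:[]
After 7 (send(from=A, to=C, msg='ack')): A:[] B:[] C:[ack]
After 8 (send(from=C, to=A, msg='sync')): A:[sync] B:[] C:[ack]

Answer: 0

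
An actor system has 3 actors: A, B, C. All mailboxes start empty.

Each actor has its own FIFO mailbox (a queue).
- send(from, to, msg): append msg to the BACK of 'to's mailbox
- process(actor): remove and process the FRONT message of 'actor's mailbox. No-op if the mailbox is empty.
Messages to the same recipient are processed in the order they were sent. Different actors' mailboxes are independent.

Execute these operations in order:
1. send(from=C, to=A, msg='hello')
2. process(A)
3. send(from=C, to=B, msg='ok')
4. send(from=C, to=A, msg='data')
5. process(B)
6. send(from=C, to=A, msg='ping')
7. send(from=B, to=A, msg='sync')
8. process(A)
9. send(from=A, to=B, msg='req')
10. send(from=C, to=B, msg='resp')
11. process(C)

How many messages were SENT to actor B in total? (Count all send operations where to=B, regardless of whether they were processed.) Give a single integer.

Answer: 3

Derivation:
After 1 (send(from=C, to=A, msg='hello')): A:[hello] B:[] C:[]
After 2 (process(A)): A:[] B:[] C:[]
After 3 (send(from=C, to=B, msg='ok')): A:[] B:[ok] C:[]
After 4 (send(from=C, to=A, msg='data')): A:[data] B:[ok] C:[]
After 5 (process(B)): A:[data] B:[] C:[]
After 6 (send(from=C, to=A, msg='ping')): A:[data,ping] B:[] C:[]
After 7 (send(from=B, to=A, msg='sync')): A:[data,ping,sync] B:[] C:[]
After 8 (process(A)): A:[ping,sync] B:[] C:[]
After 9 (send(from=A, to=B, msg='req')): A:[ping,sync] B:[req] C:[]
After 10 (send(from=C, to=B, msg='resp')): A:[ping,sync] B:[req,resp] C:[]
After 11 (process(C)): A:[ping,sync] B:[req,resp] C:[]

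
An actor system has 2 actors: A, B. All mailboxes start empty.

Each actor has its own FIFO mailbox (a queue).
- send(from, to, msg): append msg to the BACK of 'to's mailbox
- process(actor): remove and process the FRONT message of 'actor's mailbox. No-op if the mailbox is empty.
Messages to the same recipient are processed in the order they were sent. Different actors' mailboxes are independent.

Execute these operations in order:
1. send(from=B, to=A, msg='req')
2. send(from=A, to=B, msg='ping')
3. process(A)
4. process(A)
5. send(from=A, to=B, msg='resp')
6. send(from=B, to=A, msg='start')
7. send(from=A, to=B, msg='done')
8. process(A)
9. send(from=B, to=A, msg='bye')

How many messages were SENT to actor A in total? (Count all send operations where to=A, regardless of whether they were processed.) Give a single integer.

After 1 (send(from=B, to=A, msg='req')): A:[req] B:[]
After 2 (send(from=A, to=B, msg='ping')): A:[req] B:[ping]
After 3 (process(A)): A:[] B:[ping]
After 4 (process(A)): A:[] B:[ping]
After 5 (send(from=A, to=B, msg='resp')): A:[] B:[ping,resp]
After 6 (send(from=B, to=A, msg='start')): A:[start] B:[ping,resp]
After 7 (send(from=A, to=B, msg='done')): A:[start] B:[ping,resp,done]
After 8 (process(A)): A:[] B:[ping,resp,done]
After 9 (send(from=B, to=A, msg='bye')): A:[bye] B:[ping,resp,done]

Answer: 3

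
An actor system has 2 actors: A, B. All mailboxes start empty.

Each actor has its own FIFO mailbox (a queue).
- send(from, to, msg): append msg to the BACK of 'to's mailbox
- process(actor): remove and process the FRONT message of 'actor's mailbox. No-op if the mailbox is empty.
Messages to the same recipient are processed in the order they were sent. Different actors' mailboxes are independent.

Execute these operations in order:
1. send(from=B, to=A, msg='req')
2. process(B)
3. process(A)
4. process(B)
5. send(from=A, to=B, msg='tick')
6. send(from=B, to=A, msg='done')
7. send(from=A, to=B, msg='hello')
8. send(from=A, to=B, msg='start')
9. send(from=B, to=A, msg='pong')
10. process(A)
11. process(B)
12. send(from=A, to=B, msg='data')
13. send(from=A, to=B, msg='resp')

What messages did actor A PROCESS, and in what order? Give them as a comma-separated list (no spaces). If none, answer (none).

Answer: req,done

Derivation:
After 1 (send(from=B, to=A, msg='req')): A:[req] B:[]
After 2 (process(B)): A:[req] B:[]
After 3 (process(A)): A:[] B:[]
After 4 (process(B)): A:[] B:[]
After 5 (send(from=A, to=B, msg='tick')): A:[] B:[tick]
After 6 (send(from=B, to=A, msg='done')): A:[done] B:[tick]
After 7 (send(from=A, to=B, msg='hello')): A:[done] B:[tick,hello]
After 8 (send(from=A, to=B, msg='start')): A:[done] B:[tick,hello,start]
After 9 (send(from=B, to=A, msg='pong')): A:[done,pong] B:[tick,hello,start]
After 10 (process(A)): A:[pong] B:[tick,hello,start]
After 11 (process(B)): A:[pong] B:[hello,start]
After 12 (send(from=A, to=B, msg='data')): A:[pong] B:[hello,start,data]
After 13 (send(from=A, to=B, msg='resp')): A:[pong] B:[hello,start,data,resp]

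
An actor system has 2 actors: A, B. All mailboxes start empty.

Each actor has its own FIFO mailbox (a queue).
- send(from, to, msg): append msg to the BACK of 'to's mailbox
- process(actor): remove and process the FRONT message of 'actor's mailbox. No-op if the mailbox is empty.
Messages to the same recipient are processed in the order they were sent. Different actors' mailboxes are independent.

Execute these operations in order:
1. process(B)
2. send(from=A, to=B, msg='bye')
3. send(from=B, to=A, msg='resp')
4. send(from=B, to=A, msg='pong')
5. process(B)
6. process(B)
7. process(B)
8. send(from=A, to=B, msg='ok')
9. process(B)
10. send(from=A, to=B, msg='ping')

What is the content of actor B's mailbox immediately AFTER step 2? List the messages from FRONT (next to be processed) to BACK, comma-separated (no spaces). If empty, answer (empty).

After 1 (process(B)): A:[] B:[]
After 2 (send(from=A, to=B, msg='bye')): A:[] B:[bye]

bye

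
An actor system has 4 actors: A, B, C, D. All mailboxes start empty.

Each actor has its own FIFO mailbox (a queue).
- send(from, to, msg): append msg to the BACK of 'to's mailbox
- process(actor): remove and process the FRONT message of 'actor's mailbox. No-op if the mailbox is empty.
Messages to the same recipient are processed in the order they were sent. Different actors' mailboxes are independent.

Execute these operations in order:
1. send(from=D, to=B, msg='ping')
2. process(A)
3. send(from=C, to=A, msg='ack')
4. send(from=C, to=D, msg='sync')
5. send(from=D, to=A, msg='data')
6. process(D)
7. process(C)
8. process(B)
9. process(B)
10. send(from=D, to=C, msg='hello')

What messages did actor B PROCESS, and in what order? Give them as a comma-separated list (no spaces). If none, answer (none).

Answer: ping

Derivation:
After 1 (send(from=D, to=B, msg='ping')): A:[] B:[ping] C:[] D:[]
After 2 (process(A)): A:[] B:[ping] C:[] D:[]
After 3 (send(from=C, to=A, msg='ack')): A:[ack] B:[ping] C:[] D:[]
After 4 (send(from=C, to=D, msg='sync')): A:[ack] B:[ping] C:[] D:[sync]
After 5 (send(from=D, to=A, msg='data')): A:[ack,data] B:[ping] C:[] D:[sync]
After 6 (process(D)): A:[ack,data] B:[ping] C:[] D:[]
After 7 (process(C)): A:[ack,data] B:[ping] C:[] D:[]
After 8 (process(B)): A:[ack,data] B:[] C:[] D:[]
After 9 (process(B)): A:[ack,data] B:[] C:[] D:[]
After 10 (send(from=D, to=C, msg='hello')): A:[ack,data] B:[] C:[hello] D:[]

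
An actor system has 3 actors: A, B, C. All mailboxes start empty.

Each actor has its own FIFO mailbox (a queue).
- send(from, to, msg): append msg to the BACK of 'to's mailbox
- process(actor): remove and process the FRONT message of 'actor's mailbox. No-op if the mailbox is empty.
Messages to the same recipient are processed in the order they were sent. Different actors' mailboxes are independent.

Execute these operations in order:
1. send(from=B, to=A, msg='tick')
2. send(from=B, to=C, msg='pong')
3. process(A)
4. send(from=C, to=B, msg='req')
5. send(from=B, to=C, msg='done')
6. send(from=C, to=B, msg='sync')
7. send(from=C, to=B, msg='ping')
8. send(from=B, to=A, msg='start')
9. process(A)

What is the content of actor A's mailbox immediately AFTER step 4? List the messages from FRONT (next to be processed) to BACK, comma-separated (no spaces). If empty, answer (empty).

After 1 (send(from=B, to=A, msg='tick')): A:[tick] B:[] C:[]
After 2 (send(from=B, to=C, msg='pong')): A:[tick] B:[] C:[pong]
After 3 (process(A)): A:[] B:[] C:[pong]
After 4 (send(from=C, to=B, msg='req')): A:[] B:[req] C:[pong]

(empty)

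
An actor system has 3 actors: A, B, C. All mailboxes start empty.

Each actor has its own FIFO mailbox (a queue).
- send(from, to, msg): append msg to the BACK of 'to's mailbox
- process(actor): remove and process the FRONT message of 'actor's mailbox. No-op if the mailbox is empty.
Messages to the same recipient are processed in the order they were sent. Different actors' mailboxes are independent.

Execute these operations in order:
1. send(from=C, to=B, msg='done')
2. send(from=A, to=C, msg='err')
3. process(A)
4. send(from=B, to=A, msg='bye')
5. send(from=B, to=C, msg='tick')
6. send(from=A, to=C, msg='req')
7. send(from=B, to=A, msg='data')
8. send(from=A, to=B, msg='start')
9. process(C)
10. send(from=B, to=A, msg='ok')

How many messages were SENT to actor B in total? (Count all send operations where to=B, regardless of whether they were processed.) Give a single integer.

Answer: 2

Derivation:
After 1 (send(from=C, to=B, msg='done')): A:[] B:[done] C:[]
After 2 (send(from=A, to=C, msg='err')): A:[] B:[done] C:[err]
After 3 (process(A)): A:[] B:[done] C:[err]
After 4 (send(from=B, to=A, msg='bye')): A:[bye] B:[done] C:[err]
After 5 (send(from=B, to=C, msg='tick')): A:[bye] B:[done] C:[err,tick]
After 6 (send(from=A, to=C, msg='req')): A:[bye] B:[done] C:[err,tick,req]
After 7 (send(from=B, to=A, msg='data')): A:[bye,data] B:[done] C:[err,tick,req]
After 8 (send(from=A, to=B, msg='start')): A:[bye,data] B:[done,start] C:[err,tick,req]
After 9 (process(C)): A:[bye,data] B:[done,start] C:[tick,req]
After 10 (send(from=B, to=A, msg='ok')): A:[bye,data,ok] B:[done,start] C:[tick,req]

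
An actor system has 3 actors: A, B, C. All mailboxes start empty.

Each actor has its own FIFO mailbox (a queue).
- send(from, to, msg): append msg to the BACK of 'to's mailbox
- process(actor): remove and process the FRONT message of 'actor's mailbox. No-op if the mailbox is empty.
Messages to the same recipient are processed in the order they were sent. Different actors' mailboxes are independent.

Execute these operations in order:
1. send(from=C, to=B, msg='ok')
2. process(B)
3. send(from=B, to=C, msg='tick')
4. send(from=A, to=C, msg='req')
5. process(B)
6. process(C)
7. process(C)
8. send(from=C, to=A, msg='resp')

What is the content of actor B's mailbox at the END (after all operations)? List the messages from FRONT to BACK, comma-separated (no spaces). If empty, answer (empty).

Answer: (empty)

Derivation:
After 1 (send(from=C, to=B, msg='ok')): A:[] B:[ok] C:[]
After 2 (process(B)): A:[] B:[] C:[]
After 3 (send(from=B, to=C, msg='tick')): A:[] B:[] C:[tick]
After 4 (send(from=A, to=C, msg='req')): A:[] B:[] C:[tick,req]
After 5 (process(B)): A:[] B:[] C:[tick,req]
After 6 (process(C)): A:[] B:[] C:[req]
After 7 (process(C)): A:[] B:[] C:[]
After 8 (send(from=C, to=A, msg='resp')): A:[resp] B:[] C:[]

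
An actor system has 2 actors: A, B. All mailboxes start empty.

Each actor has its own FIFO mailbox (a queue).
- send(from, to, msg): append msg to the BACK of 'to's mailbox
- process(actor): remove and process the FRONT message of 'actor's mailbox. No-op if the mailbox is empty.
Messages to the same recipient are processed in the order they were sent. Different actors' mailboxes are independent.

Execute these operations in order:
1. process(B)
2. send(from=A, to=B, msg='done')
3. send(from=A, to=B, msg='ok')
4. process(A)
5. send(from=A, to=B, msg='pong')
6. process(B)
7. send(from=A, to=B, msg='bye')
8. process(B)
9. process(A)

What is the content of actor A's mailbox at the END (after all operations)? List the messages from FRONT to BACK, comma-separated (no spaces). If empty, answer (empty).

Answer: (empty)

Derivation:
After 1 (process(B)): A:[] B:[]
After 2 (send(from=A, to=B, msg='done')): A:[] B:[done]
After 3 (send(from=A, to=B, msg='ok')): A:[] B:[done,ok]
After 4 (process(A)): A:[] B:[done,ok]
After 5 (send(from=A, to=B, msg='pong')): A:[] B:[done,ok,pong]
After 6 (process(B)): A:[] B:[ok,pong]
After 7 (send(from=A, to=B, msg='bye')): A:[] B:[ok,pong,bye]
After 8 (process(B)): A:[] B:[pong,bye]
After 9 (process(A)): A:[] B:[pong,bye]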